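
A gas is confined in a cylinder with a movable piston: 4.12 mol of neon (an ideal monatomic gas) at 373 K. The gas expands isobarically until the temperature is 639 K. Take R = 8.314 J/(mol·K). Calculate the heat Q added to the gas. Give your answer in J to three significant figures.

Q ≈ 22800 J

Isobaric: W = nRΔT = (4.12)(8.314)(266) = 9111 J.
ΔU = nCᵥΔT with Cᵥ = 3R/2: ΔU = (4.12)(12.47)(266) = 13667 J.
Q = ΔU + W = 13667 + 9111 = 22779 J.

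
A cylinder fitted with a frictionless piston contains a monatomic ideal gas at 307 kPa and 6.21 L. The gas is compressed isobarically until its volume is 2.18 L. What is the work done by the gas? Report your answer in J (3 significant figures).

W ≈ -1240 J

Isobaric: W = P ΔV.
W = (307 kPa)(2.18 − 6.21 L) = (307)(-4.03) = -1237 J.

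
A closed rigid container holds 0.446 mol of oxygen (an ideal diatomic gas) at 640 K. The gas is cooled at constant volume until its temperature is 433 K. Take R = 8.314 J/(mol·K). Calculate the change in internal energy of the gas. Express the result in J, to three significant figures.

Constant volume ⇒ W = 0, so Q = ΔU = nCᵥΔT with Cᵥ = 5R/2 = 20.79 J/(mol·K).
ΔU = (0.446)(20.79)(433 − 640) = -1919 J.

ΔU ≈ -1920 J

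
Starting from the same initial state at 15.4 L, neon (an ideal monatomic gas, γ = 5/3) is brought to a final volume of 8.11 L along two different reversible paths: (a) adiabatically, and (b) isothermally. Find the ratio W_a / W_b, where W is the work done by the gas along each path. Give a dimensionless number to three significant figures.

Path (a) adiabatic: W = P₁V₁(1 − (V₁/V₂)^(γ−1))/(γ−1) → W_a/(P₁V₁) = -0.8002.
Path (b) isothermal: W = P₁V₁ ln(V₂/V₁) → W_b/(P₁V₁) = -0.6413.
W_a / W_b = -0.8002 / -0.6413 = 1.248.

W_a / W_b ≈ 1.25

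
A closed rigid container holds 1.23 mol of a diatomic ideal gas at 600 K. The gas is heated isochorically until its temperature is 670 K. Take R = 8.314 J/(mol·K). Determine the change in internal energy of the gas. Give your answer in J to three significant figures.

Constant volume ⇒ W = 0, so Q = ΔU = nCᵥΔT with Cᵥ = 5R/2 = 20.79 J/(mol·K).
ΔU = (1.23)(20.79)(670 − 600) = 1790 J.

ΔU ≈ 1790 J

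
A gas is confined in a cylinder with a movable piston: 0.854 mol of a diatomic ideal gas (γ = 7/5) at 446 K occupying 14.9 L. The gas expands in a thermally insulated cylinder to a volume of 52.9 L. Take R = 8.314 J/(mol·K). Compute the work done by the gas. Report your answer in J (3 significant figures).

W ≈ 3150 J

Adiabatic: TV^(γ−1) = const with γ = 7/5.
T₂ = T₁ (V₁/V₂)^(γ−1) = 446 × (14.9/52.9)^0.4 = 446 × 0.6024 = 268.7 K.
W_by = nCᵥ(T₁ − T₂) = (0.854)(20.79)(446 − 268.7) = 3148 J.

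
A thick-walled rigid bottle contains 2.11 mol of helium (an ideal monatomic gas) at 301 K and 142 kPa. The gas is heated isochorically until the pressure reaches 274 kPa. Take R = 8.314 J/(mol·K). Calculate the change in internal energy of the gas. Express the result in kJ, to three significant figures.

ΔU ≈ 7.36 kJ

Constant volume ⇒ W = 0, so Q = ΔU = nCᵥΔT with Cᵥ = 3R/2 = 12.47 J/(mol·K).
At constant V, T₂/T₁ = P₂/P₁ ⇒ ΔT = T₁(P₂/P₁ − 1) = 301·(274/142 − 1) = 279.8 K.
ΔU = (2.11)(12.47)(279.8) = 7363 J.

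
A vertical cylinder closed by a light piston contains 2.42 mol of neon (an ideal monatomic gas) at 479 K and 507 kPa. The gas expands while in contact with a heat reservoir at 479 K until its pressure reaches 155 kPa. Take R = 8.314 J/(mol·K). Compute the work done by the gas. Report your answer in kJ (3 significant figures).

Isothermal process: W = nRT ln(V₂/V₁) = nRT ln(P₁/P₂).
W = (2.42)(8.314)(479) × ln(507/155)
  = 9637 × ln(3.271) = 9637 × 1.185
W_by_gas = 11421 J.

W ≈ 11.4 kJ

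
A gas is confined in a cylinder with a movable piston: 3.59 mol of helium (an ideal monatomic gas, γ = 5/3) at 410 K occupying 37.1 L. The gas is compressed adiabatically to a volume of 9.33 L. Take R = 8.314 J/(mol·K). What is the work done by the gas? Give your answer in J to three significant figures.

Adiabatic: TV^(γ−1) = const with γ = 5/3.
T₂ = T₁ (V₁/V₂)^(γ−1) = 410 × (37.1/9.33)^0.667 = 410 × 2.51 = 1029 K.
W_by = nCᵥ(T₁ − T₂) = (3.59)(12.47)(410 − 1029) = -27716 J.

W ≈ -27700 J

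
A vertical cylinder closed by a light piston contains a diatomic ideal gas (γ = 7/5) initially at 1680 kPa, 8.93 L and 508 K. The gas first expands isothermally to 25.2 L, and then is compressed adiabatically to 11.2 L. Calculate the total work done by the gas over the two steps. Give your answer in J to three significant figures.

Step 1 (isothermal): W = P₁V₁ ln(V₂/V₁) = (15002) ln(25.2/8.93) = 15564 J.
After step 1: P = 595.3 kPa, V = 25.2 L, T = 508 K.
Step 2 (adiabatic): W = (P₁V₁ − P₂V₂)/(γ−1) = (15002 − 20751)/0.4 = -14371 J.
W_total = 15564 − 14371 = 1193 J.

W_total ≈ 1190 J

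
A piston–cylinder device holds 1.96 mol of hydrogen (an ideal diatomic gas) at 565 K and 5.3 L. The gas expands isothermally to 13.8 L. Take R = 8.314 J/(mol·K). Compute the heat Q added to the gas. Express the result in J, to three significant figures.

Isothermal ⇒ ΔU = 0, so Q = W = nRT ln(V₂/V₁).
Q = (1.96)(8.314)(565) ln(13.8/5.3) = 9207 × 0.957 = 8811 J.

Q ≈ 8810 J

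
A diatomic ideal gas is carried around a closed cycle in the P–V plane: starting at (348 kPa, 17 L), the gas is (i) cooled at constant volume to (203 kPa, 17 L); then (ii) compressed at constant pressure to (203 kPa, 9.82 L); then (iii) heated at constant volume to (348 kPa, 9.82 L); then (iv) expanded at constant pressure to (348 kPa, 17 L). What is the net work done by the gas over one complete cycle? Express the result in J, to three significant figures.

W_net ≈ 1040 J

Constant-volume legs do no work.
W(ii) = (203)(9.82 − 17) = -1458 J; W(iv) = (348)(17 − 9.82) = 2499 J.
W_net = -1458 + 2499 = 1041 J (the clockwise enclosed area).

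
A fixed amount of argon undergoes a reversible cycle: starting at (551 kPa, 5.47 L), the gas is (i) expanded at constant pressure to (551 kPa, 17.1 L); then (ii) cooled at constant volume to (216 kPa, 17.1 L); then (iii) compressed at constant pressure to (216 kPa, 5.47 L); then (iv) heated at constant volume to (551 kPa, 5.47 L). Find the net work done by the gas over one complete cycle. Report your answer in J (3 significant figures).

W_net ≈ 3900 J

Constant-volume legs do no work.
W(i) = (551)(17.1 − 5.47) = 6408 J; W(iii) = (216)(5.47 − 17.1) = -2512 J.
W_net = 6408 − 2512 = 3896 J (the clockwise enclosed area).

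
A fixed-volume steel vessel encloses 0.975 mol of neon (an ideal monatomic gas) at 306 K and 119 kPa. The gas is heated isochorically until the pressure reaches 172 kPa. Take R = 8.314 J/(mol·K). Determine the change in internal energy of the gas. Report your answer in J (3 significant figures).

ΔU ≈ 1660 J

Constant volume ⇒ W = 0, so Q = ΔU = nCᵥΔT with Cᵥ = 3R/2 = 12.47 J/(mol·K).
At constant V, T₂/T₁ = P₂/P₁ ⇒ ΔT = T₁(P₂/P₁ − 1) = 306·(172/119 − 1) = 136.3 K.
ΔU = (0.975)(12.47)(136.3) = 1657 J.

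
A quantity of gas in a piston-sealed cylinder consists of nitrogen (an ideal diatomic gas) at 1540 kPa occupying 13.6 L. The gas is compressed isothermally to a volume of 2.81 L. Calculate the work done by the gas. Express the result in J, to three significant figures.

Isothermal: W = nRT ln(V₂/V₁) = P₁V₁ ln(V₂/V₁).
P₁V₁ = (1540 kPa)(13.6 L) = 20944 J.
W = 20944 × ln(2.81/13.6) = 20944 × -1.577
W_by_gas = -33026 J.

W ≈ -33000 J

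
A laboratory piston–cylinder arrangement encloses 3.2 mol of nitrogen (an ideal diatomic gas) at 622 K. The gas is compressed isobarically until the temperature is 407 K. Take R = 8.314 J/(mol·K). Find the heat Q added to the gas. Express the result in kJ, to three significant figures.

Isobaric: W = nRΔT = (3.2)(8.314)(-215) = -5720 J.
ΔU = nCᵥΔT with Cᵥ = 5R/2: ΔU = (3.2)(20.79)(-215) = -14300 J.
Q = ΔU + W = -14300 − 5720 = -20020 J.

Q ≈ -20.0 kJ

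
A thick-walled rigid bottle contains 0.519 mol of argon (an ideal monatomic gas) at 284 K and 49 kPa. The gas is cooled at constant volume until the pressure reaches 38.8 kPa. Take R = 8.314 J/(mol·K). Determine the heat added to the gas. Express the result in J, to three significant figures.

Q ≈ -383 J

Constant volume ⇒ W = 0, so Q = ΔU = nCᵥΔT with Cᵥ = 3R/2 = 12.47 J/(mol·K).
At constant V, T₂/T₁ = P₂/P₁ ⇒ ΔT = T₁(P₂/P₁ − 1) = 284·(38.8/49 − 1) = -59.12 K.
ΔU = (0.519)(12.47)(-59.12) = -382.6 J.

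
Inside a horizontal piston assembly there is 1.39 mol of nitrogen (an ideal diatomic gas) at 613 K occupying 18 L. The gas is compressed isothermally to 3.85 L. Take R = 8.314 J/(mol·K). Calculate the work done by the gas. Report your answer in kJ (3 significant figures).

W ≈ -10.9 kJ

Isothermal: W = nRT ln(V₂/V₁).
W = (1.39)(8.314)(613) × ln(3.85/18)
  = 7084 × -1.542
W_by_gas = -10926 J.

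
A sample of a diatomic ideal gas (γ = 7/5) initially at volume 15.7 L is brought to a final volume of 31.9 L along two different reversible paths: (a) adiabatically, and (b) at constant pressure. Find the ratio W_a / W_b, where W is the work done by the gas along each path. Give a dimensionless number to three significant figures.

Path (a) adiabatic: W = P₁V₁(1 − (V₁/V₂)^(γ−1))/(γ−1) → W_a/(P₁V₁) = 0.6173.
Path (b) isobaric: W = P₁(V₂ − V₁) → W_b/(P₁V₁) = 1.032.
W_a / W_b = 0.6173 / 1.032 = 0.5982.

W_a / W_b ≈ 0.598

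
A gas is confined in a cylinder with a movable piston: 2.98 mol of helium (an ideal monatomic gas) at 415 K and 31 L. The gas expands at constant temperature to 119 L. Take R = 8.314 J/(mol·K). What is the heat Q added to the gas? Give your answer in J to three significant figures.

Q ≈ 13800 J

Isothermal ⇒ ΔU = 0, so Q = W = nRT ln(V₂/V₁).
Q = (2.98)(8.314)(415) ln(119/31) = 10282 × 1.345 = 13831 J.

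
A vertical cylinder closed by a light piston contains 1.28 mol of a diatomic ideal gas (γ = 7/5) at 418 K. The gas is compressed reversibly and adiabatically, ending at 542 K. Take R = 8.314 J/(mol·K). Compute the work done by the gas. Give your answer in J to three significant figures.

W ≈ -3300 J

Adiabatic ⇒ Q = 0, so W_by = −ΔU = nCᵥ(T₁ − T₂).
Cᵥ = 5R/2 = 20.79 J/(mol·K).
W = (1.28)(20.79)(418 − 542) = -3299 J.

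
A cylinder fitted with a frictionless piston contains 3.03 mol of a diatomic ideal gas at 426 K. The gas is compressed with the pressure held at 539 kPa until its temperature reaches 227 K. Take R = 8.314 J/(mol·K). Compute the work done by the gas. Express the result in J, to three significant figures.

W ≈ -5010 J

Isobaric: W = P ΔV = nR ΔT.
W = (3.03)(8.314)(227 − 426) = -5013 J.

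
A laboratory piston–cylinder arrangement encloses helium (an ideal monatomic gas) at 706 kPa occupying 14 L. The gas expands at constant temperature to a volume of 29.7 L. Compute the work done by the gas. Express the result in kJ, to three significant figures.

Isothermal: W = nRT ln(V₂/V₁) = P₁V₁ ln(V₂/V₁).
P₁V₁ = (706 kPa)(14 L) = 9884 J.
W = 9884 × ln(29.7/14) = 9884 × 0.7521
W_by_gas = 7434 J.

W ≈ 7.43 kJ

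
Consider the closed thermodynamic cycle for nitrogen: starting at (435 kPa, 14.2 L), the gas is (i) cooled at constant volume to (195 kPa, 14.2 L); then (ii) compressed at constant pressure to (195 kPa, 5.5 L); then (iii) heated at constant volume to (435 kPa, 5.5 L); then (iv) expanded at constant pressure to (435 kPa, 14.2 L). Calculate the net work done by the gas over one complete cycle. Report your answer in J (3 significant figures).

W_net ≈ 2090 J

Constant-volume legs do no work.
W(ii) = (195)(5.5 − 14.2) = -1696 J; W(iv) = (435)(14.2 − 5.5) = 3784 J.
W_net = -1696 + 3784 = 2088 J (the clockwise enclosed area).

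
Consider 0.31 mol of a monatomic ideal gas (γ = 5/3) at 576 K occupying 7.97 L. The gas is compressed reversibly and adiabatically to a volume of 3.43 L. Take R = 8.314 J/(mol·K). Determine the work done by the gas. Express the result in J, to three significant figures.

Adiabatic: TV^(γ−1) = const with γ = 5/3.
T₂ = T₁ (V₁/V₂)^(γ−1) = 576 × (7.97/3.43)^0.667 = 576 × 1.754 = 1010 K.
W_by = nCᵥ(T₁ − T₂) = (0.31)(12.47)(576 − 1010) = -1680 J.

W ≈ -1680 J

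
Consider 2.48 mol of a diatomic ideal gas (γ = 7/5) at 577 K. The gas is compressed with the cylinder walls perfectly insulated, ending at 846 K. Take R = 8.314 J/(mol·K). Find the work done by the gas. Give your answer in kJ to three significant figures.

Adiabatic ⇒ Q = 0, so W_by = −ΔU = nCᵥ(T₁ − T₂).
Cᵥ = 5R/2 = 20.79 J/(mol·K).
W = (2.48)(20.79)(577 − 846) = -13866 J.

W ≈ -13.9 kJ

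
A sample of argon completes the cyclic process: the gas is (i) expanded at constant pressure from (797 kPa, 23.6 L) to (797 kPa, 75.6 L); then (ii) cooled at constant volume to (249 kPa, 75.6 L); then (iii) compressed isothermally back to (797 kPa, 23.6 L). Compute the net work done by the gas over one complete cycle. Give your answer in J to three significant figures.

Leg (i): W = PΔV = (797)(75.6 − 23.6) = 41444 J.
Leg (ii): W = 0.
Leg (iii): W = PᵢVᵢ ln(V_f/Vᵢ) = (18824) ln(23.6/75.6) = -21916 J.
W_net = 41444 − 21916 = 19528 J.

W_net ≈ 19500 J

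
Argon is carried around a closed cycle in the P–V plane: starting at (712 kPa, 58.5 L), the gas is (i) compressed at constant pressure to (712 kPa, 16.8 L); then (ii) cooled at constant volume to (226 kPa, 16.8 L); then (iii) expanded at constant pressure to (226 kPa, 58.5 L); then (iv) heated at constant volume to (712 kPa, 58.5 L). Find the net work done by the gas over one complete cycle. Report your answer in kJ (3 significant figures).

Constant-volume legs do no work.
W(i) = (712)(16.8 − 58.5) = -29690 J; W(iii) = (226)(58.5 − 16.8) = 9424 J.
W_net = -29690 + 9424 = -20266 J (the counter-clockwise enclosed area).

W_net ≈ -20.3 kJ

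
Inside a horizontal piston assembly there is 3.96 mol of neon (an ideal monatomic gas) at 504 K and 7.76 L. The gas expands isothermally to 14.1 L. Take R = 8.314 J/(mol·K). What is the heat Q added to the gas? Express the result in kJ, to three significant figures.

Isothermal ⇒ ΔU = 0, so Q = W = nRT ln(V₂/V₁).
Q = (3.96)(8.314)(504) ln(14.1/7.76) = 16593 × 0.5972 = 9909 J.

Q ≈ 9.91 kJ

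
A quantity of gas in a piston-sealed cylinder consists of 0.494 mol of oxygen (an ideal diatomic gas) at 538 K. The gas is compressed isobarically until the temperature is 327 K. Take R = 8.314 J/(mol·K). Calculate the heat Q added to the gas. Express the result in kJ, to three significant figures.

Q ≈ -3.03 kJ

Isobaric: W = nRΔT = (0.494)(8.314)(-211) = -866.6 J.
ΔU = nCᵥΔT with Cᵥ = 5R/2: ΔU = (0.494)(20.79)(-211) = -2167 J.
Q = ΔU + W = -2167 − 866.6 = -3033 J.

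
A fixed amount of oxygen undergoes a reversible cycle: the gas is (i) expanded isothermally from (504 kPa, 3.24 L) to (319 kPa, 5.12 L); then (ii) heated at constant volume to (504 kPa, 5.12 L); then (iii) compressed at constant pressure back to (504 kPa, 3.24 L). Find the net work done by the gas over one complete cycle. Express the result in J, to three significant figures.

W_net ≈ -200 J

Leg (i): W = PᵢVᵢ ln(V_f/Vᵢ) = (1633) ln(5.12/3.24) = 747.2 J.
Leg (ii): W = 0.
Leg (iii): W = PΔV = (504)(3.24 − 5.12) = -947.5 J.
W_net = 747.2 − 947.5 = -200.3 J.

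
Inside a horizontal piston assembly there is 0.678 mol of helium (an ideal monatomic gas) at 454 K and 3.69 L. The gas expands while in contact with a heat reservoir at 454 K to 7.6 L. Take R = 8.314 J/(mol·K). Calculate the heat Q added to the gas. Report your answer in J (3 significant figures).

Q ≈ 1850 J

Isothermal ⇒ ΔU = 0, so Q = W = nRT ln(V₂/V₁).
Q = (0.678)(8.314)(454) ln(7.6/3.69) = 2559 × 0.7225 = 1849 J.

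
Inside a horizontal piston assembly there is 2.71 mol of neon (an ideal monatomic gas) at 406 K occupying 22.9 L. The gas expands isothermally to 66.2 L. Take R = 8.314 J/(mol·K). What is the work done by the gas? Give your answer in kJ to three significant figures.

W ≈ 9.71 kJ

Isothermal: W = nRT ln(V₂/V₁).
W = (2.71)(8.314)(406) × ln(66.2/22.9)
  = 9148 × 1.062
W_by_gas = 9711 J.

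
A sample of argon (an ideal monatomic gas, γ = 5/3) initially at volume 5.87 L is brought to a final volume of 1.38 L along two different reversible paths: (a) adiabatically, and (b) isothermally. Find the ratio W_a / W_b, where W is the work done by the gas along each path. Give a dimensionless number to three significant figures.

Path (a) adiabatic: W = P₁V₁(1 − (V₁/V₂)^(γ−1))/(γ−1) → W_a/(P₁V₁) = -2.438.
Path (b) isothermal: W = P₁V₁ ln(V₂/V₁) → W_b/(P₁V₁) = -1.448.
W_a / W_b = -2.438 / -1.448 = 1.684.

W_a / W_b ≈ 1.68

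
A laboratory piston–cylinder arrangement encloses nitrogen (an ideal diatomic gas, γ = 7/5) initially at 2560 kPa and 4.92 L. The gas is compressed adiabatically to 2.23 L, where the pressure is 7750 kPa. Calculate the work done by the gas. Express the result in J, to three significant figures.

Adiabatic: W = (P₁V₁ − P₂V₂)/(γ − 1) with γ = 7/5.
P₁V₁ = 12595 J, P₂V₂ = 17282 J.
W = (12595 − 17282) / 0.4 = -11718 J.

W ≈ -11700 J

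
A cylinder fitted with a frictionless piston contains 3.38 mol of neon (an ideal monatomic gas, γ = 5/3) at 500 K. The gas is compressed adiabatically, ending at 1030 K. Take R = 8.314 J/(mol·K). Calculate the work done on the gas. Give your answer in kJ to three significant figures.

W ≈ 22.3 kJ

Adiabatic ⇒ Q = 0, so W_by = −ΔU = nCᵥ(T₁ − T₂).
Cᵥ = 3R/2 = 12.47 J/(mol·K).
W = (3.38)(12.47)(500 − 1030) = -22341 J.
Work on gas = −W_by = 22341 J.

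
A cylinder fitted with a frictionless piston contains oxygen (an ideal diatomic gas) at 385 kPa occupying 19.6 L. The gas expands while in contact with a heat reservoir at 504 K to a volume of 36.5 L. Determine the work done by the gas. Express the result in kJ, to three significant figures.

Isothermal: W = nRT ln(V₂/V₁) = P₁V₁ ln(V₂/V₁).
P₁V₁ = (385 kPa)(19.6 L) = 7546 J.
W = 7546 × ln(36.5/19.6) = 7546 × 0.6218
W_by_gas = 4692 J.

W ≈ 4.69 kJ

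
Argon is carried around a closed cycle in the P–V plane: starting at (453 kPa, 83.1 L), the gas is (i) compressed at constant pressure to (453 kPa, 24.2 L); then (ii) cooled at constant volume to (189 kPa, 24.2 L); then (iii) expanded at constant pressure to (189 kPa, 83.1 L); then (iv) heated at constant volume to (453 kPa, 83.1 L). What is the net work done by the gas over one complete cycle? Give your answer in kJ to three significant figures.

W_net ≈ -15.5 kJ

Constant-volume legs do no work.
W(i) = (453)(24.2 − 83.1) = -26682 J; W(iii) = (189)(83.1 − 24.2) = 11132 J.
W_net = -26682 + 11132 = -15550 J (the counter-clockwise enclosed area).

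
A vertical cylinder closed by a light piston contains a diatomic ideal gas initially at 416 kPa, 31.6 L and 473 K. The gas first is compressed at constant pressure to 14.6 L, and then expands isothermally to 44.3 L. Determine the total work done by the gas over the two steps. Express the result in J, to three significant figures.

W_total ≈ -331 J

Step 1 (isobaric): W = PΔV = (416 kPa)(14.6 − 31.6 L) = -7072 J.
After step 1: P = 416 kPa, V = 14.6 L, T = 218.5 K.
Step 2 (isothermal): W = P₁V₁ ln(V₂/V₁) = (6074) ln(44.3/14.6) = 6741 J.
W_total = -7072 + 6741 = -330.5 J.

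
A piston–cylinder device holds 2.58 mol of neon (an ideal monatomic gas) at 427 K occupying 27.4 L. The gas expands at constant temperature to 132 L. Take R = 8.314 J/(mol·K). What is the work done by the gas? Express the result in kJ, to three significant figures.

Isothermal: W = nRT ln(V₂/V₁).
W = (2.58)(8.314)(427) × ln(132/27.4)
  = 9159 × 1.572
W_by_gas = 14401 J.

W ≈ 14.4 kJ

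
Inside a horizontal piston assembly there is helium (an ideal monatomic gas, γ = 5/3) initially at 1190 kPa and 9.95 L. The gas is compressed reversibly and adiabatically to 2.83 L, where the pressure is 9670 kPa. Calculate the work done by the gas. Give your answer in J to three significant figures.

W ≈ -23300 J

Adiabatic: W = (P₁V₁ − P₂V₂)/(γ − 1) with γ = 5/3.
P₁V₁ = 11840 J, P₂V₂ = 27366 J.
W = (11840 − 27366) / 0.6667 = -23288 J.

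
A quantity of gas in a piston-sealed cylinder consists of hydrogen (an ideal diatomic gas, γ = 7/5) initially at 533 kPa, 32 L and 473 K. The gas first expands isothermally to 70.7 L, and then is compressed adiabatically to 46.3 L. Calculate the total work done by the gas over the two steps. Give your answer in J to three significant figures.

Step 1 (isothermal): W = P₁V₁ ln(V₂/V₁) = (17056) ln(70.7/32) = 13520 J.
After step 1: P = 241.2 kPa, V = 70.7 L, T = 473 K.
Step 2 (adiabatic): W = (P₁V₁ − P₂V₂)/(γ−1) = (17056 − 20203)/0.4 = -7867 J.
W_total = 13520 − 7867 = 5653 J.

W_total ≈ 5650 J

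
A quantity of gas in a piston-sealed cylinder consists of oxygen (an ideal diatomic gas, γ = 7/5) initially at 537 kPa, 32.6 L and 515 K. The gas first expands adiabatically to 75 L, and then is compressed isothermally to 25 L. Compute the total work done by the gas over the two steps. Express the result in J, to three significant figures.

Step 1 (adiabatic): W = (P₁V₁ − P₂V₂)/(γ−1) = (17506 − 12545)/0.4 = 12404 J.
After step 1: P = 167.3 kPa, V = 75 L, T = 369 K.
Step 2 (isothermal): W = P₁V₁ ln(V₂/V₁) = (12545) ln(25/75) = -13782 J.
W_total = 12404 − 13782 = -1377 J.

W_total ≈ -1380 J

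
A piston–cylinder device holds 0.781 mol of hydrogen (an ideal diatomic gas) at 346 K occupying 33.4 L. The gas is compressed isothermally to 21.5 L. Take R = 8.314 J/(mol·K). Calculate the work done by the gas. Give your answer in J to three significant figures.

W ≈ -990 J

Isothermal: W = nRT ln(V₂/V₁).
W = (0.781)(8.314)(346) × ln(21.5/33.4)
  = 2247 × -0.4405
W_by_gas = -989.7 J.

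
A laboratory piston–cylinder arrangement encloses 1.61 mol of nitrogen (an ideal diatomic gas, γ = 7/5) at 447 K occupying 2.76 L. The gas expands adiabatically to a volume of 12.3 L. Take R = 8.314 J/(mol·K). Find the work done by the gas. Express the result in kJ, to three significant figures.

W ≈ 6.73 kJ

Adiabatic: TV^(γ−1) = const with γ = 7/5.
T₂ = T₁ (V₁/V₂)^(γ−1) = 447 × (2.76/12.3)^0.4 = 447 × 0.55 = 245.9 K.
W_by = nCᵥ(T₁ − T₂) = (1.61)(20.79)(447 − 245.9) = 6731 J.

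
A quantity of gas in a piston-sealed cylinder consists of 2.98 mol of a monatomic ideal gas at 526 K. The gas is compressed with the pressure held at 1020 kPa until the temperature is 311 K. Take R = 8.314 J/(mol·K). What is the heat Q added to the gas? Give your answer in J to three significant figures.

Q ≈ -13300 J

Isobaric: W = nRΔT = (2.98)(8.314)(-215) = -5327 J.
ΔU = nCᵥΔT with Cᵥ = 3R/2: ΔU = (2.98)(12.47)(-215) = -7990 J.
Q = ΔU + W = -7990 − 5327 = -13317 J.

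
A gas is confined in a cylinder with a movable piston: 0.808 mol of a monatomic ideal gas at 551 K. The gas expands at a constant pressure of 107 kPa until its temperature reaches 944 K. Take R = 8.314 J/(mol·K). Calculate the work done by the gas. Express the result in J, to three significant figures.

Isobaric: W = P ΔV = nR ΔT.
W = (0.808)(8.314)(944 − 551) = 2640 J.

W ≈ 2640 J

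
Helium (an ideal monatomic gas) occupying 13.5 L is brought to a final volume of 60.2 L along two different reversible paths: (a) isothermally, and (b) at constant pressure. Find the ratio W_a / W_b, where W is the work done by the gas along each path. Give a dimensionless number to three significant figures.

W_a / W_b ≈ 0.432

Path (a) isothermal: W = P₁V₁ ln(V₂/V₁) → W_a/(P₁V₁) = 1.495.
Path (b) isobaric: W = P₁(V₂ − V₁) → W_b/(P₁V₁) = 3.459.
W_a / W_b = 1.495 / 3.459 = 0.4322.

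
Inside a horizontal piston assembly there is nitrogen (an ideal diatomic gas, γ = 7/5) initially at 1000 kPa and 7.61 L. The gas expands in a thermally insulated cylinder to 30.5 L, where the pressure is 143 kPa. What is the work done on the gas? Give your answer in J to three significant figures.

Adiabatic: W = (P₁V₁ − P₂V₂)/(γ − 1) with γ = 7/5.
P₁V₁ = 7610 J, P₂V₂ = 4362 J.
W = (7610 − 4362) / 0.4 = 8121 J.
Work on gas = −W_by = -8121 J.

W ≈ -8120 J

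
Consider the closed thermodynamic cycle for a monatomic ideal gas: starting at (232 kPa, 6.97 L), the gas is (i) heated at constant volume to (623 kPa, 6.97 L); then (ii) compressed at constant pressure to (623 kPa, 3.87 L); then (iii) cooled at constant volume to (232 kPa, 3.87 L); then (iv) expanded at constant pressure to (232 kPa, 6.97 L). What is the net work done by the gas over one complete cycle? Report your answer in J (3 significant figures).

Constant-volume legs do no work.
W(ii) = (623)(3.87 − 6.97) = -1931 J; W(iv) = (232)(6.97 − 3.87) = 719.2 J.
W_net = -1931 + 719.2 = -1212 J (the counter-clockwise enclosed area).

W_net ≈ -1210 J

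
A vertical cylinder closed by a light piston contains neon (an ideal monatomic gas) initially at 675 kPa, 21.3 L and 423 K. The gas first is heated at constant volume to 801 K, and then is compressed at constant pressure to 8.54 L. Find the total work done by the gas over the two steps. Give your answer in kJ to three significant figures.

W_total ≈ -16.3 kJ

Step 1 (isochoric): W = 0 (constant volume).
After step 1: P = 1278 kPa (V unchanged).
Step 2 (isobaric): W = PΔV = (1278 kPa)(8.54 − 21.3 L) = -16310 J.
W_total = 0 − 16310 = -16310 J.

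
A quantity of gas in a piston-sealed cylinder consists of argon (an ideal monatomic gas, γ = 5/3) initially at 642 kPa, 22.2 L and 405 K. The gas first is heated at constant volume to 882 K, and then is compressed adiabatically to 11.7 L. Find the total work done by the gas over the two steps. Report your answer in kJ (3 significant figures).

W_total ≈ -24.8 kJ

Step 1 (isochoric): W = 0 (constant volume).
After step 1: P = 1398 kPa (V unchanged).
Step 2 (adiabatic): W = (P₁V₁ − P₂V₂)/(γ−1) = (31039 − 47571)/0.667 = -24799 J.
W_total = 0 − 24799 = -24799 J.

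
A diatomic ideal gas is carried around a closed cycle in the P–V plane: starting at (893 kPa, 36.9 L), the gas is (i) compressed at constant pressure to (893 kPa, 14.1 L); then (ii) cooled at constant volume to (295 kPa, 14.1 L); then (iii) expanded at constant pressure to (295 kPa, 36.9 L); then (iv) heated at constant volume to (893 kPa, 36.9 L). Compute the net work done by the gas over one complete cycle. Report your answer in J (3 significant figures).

Constant-volume legs do no work.
W(i) = (893)(14.1 − 36.9) = -20360 J; W(iii) = (295)(36.9 − 14.1) = 6726 J.
W_net = -20360 + 6726 = -13634 J (the counter-clockwise enclosed area).

W_net ≈ -13600 J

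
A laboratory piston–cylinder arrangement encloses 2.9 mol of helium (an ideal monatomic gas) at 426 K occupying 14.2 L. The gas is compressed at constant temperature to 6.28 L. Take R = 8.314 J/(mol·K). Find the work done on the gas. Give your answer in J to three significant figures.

W ≈ 8380 J

Isothermal: W = nRT ln(V₂/V₁).
W = (2.9)(8.314)(426) × ln(6.28/14.2)
  = 10271 × -0.8159
W_by_gas = -8380 J; work on gas = −W_by = 8380 J.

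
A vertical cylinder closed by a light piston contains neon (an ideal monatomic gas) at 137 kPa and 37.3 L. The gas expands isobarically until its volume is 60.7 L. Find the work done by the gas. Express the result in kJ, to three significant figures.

Isobaric: W = P ΔV.
W = (137 kPa)(60.7 − 37.3 L) = (137)(23.4) = 3206 J.

W ≈ 3.21 kJ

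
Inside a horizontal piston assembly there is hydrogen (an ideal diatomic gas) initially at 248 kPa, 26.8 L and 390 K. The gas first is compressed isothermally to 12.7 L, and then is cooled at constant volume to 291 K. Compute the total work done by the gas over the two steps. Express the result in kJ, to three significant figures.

W_total ≈ -4.96 kJ

Step 1 (isothermal): W = P₁V₁ ln(V₂/V₁) = (6646) ln(12.7/26.8) = -4964 J.
Step 2 (isochoric): W = 0 (constant volume).
W_total = -4964 + 0 = -4964 J.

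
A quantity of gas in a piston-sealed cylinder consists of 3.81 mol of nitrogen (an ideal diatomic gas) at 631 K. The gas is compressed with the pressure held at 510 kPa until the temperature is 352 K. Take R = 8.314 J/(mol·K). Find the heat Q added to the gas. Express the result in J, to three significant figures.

Q ≈ -30900 J

Isobaric: W = nRΔT = (3.81)(8.314)(-279) = -8838 J.
ΔU = nCᵥΔT with Cᵥ = 5R/2: ΔU = (3.81)(20.79)(-279) = -22094 J.
Q = ΔU + W = -22094 − 8838 = -30932 J.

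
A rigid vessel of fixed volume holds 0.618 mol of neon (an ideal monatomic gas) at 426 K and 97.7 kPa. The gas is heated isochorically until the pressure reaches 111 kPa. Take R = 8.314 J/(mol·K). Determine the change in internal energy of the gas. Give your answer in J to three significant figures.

Constant volume ⇒ W = 0, so Q = ΔU = nCᵥΔT with Cᵥ = 3R/2 = 12.47 J/(mol·K).
At constant V, T₂/T₁ = P₂/P₁ ⇒ ΔT = T₁(P₂/P₁ − 1) = 426·(111/97.7 − 1) = 57.99 K.
ΔU = (0.618)(12.47)(57.99) = 446.9 J.

ΔU ≈ 447 J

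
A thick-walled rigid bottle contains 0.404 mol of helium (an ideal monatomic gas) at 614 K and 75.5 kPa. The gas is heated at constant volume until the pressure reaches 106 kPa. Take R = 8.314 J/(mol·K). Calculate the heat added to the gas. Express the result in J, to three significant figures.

Constant volume ⇒ W = 0, so Q = ΔU = nCᵥΔT with Cᵥ = 3R/2 = 12.47 J/(mol·K).
At constant V, T₂/T₁ = P₂/P₁ ⇒ ΔT = T₁(P₂/P₁ − 1) = 614·(106/75.5 − 1) = 248 K.
ΔU = (0.404)(12.47)(248) = 1250 J.

Q ≈ 1250 J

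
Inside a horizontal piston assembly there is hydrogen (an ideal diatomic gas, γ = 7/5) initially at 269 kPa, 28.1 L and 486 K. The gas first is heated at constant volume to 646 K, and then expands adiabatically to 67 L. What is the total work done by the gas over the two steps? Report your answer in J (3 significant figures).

Step 1 (isochoric): W = 0 (constant volume).
After step 1: P = 357.6 kPa (V unchanged).
Step 2 (adiabatic): W = (P₁V₁ − P₂V₂)/(γ−1) = (10047 − 7098)/0.4 = 7375 J.
W_total = 0 + 7375 = 7375 J.

W_total ≈ 7370 J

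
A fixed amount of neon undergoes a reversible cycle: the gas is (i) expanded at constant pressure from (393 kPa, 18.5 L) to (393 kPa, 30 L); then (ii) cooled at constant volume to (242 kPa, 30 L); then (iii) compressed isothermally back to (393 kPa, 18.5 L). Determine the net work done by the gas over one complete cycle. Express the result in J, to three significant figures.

W_net ≈ 1010 J

Leg (i): W = PΔV = (393)(30 − 18.5) = 4520 J.
Leg (ii): W = 0.
Leg (iii): W = PᵢVᵢ ln(V_f/Vᵢ) = (7260) ln(18.5/30) = -3510 J.
W_net = 4520 − 3510 = 1010 J.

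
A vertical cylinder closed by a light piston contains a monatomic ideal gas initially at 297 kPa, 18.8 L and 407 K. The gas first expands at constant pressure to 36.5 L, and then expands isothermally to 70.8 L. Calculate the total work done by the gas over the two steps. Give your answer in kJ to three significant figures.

Step 1 (isobaric): W = PΔV = (297 kPa)(36.5 − 18.8 L) = 5257 J.
After step 1: P = 297 kPa, V = 36.5 L, T = 790.2 K.
Step 2 (isothermal): W = P₁V₁ ln(V₂/V₁) = (10840) ln(70.8/36.5) = 7182 J.
W_total = 5257 + 7182 = 12439 J.

W_total ≈ 12.4 kJ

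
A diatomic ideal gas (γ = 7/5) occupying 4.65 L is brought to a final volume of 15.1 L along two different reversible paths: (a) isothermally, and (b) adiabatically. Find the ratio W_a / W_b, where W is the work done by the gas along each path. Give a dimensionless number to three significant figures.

W_a / W_b ≈ 1.25

Path (a) isothermal: W = P₁V₁ ln(V₂/V₁) → W_a/(P₁V₁) = 1.178.
Path (b) adiabatic: W = P₁V₁(1 − (V₁/V₂)^(γ−1))/(γ−1) → W_b/(P₁V₁) = 0.9393.
W_a / W_b = 1.178 / 0.9393 = 1.254.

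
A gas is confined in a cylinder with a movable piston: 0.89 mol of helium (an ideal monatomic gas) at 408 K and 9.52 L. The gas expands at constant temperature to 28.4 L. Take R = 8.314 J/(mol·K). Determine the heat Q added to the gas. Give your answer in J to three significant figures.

Q ≈ 3300 J

Isothermal ⇒ ΔU = 0, so Q = W = nRT ln(V₂/V₁).
Q = (0.89)(8.314)(408) ln(28.4/9.52) = 3019 × 1.093 = 3300 J.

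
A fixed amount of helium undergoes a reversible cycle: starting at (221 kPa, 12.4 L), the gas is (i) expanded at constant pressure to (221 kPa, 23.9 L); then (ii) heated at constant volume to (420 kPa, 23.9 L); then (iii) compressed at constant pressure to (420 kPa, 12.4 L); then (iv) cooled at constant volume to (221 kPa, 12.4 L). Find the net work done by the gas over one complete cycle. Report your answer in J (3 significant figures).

W_net ≈ -2290 J

Constant-volume legs do no work.
W(i) = (221)(23.9 − 12.4) = 2541 J; W(iii) = (420)(12.4 − 23.9) = -4830 J.
W_net = 2541 − 4830 = -2288 J (the counter-clockwise enclosed area).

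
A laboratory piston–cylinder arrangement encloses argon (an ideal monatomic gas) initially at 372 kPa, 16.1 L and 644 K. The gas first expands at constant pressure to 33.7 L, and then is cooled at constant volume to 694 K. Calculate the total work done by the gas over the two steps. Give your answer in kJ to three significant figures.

Step 1 (isobaric): W = PΔV = (372 kPa)(33.7 − 16.1 L) = 6547 J.
Step 2 (isochoric): W = 0 (constant volume).
W_total = 6547 + 0 = 6547 J.

W_total ≈ 6.55 kJ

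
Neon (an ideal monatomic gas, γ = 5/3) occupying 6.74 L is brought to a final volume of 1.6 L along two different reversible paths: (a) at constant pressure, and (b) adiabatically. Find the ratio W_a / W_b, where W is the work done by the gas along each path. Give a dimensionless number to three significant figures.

W_a / W_b ≈ 0.316

Path (a) isobaric: W = P₁(V₂ − V₁) → W_a/(P₁V₁) = -0.7626.
Path (b) adiabatic: W = P₁V₁(1 − (V₁/V₂)^(γ−1))/(γ−1) → W_b/(P₁V₁) = -2.412.
W_a / W_b = -0.7626 / -2.412 = 0.3161.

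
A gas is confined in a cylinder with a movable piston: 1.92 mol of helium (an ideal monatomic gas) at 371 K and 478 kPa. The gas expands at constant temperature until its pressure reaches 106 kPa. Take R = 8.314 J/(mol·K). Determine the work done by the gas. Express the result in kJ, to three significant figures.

W ≈ 8.92 kJ

Isothermal process: W = nRT ln(V₂/V₁) = nRT ln(P₁/P₂).
W = (1.92)(8.314)(371) × ln(478/106)
  = 5922 × ln(4.509) = 5922 × 1.506
W_by_gas = 8920 J.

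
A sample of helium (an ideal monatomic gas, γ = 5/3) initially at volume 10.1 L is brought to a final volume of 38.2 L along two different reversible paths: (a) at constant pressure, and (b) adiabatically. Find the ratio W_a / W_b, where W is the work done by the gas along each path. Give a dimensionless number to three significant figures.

W_a / W_b ≈ 3.15

Path (a) isobaric: W = P₁(V₂ − V₁) → W_a/(P₁V₁) = 2.782.
Path (b) adiabatic: W = P₁V₁(1 − (V₁/V₂)^(γ−1))/(γ−1) → W_b/(P₁V₁) = 0.8821.
W_a / W_b = 2.782 / 0.8821 = 3.154.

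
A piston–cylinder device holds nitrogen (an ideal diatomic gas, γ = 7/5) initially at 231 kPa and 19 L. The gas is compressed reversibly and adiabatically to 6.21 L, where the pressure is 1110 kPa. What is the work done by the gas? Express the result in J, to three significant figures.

W ≈ -6260 J

Adiabatic: W = (P₁V₁ − P₂V₂)/(γ − 1) with γ = 7/5.
P₁V₁ = 4389 J, P₂V₂ = 6893 J.
W = (4389 − 6893) / 0.4 = -6260 J.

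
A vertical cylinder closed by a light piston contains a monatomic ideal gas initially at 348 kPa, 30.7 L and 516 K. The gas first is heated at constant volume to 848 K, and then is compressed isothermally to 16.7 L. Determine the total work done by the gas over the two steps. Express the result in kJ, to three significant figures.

W_total ≈ -10.7 kJ

Step 1 (isochoric): W = 0 (constant volume).
After step 1: P = 571.9 kPa (V unchanged).
Step 2 (isothermal): W = P₁V₁ ln(V₂/V₁) = (17558) ln(16.7/30.7) = -10690 J.
W_total = 0 − 10690 = -10690 J.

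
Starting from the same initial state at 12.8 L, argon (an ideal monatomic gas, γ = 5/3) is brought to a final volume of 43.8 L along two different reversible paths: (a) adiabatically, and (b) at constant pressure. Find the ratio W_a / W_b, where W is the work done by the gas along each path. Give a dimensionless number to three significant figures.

W_a / W_b ≈ 0.347

Path (a) adiabatic: W = P₁V₁(1 − (V₁/V₂)^(γ−1))/(γ−1) → W_a/(P₁V₁) = 0.8394.
Path (b) isobaric: W = P₁(V₂ − V₁) → W_b/(P₁V₁) = 2.422.
W_a / W_b = 0.8394 / 2.422 = 0.3466.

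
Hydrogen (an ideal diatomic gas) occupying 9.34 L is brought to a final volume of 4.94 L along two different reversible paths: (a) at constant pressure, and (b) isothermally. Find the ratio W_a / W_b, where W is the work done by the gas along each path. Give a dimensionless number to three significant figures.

Path (a) isobaric: W = P₁(V₂ − V₁) → W_a/(P₁V₁) = -0.4711.
Path (b) isothermal: W = P₁V₁ ln(V₂/V₁) → W_b/(P₁V₁) = -0.6369.
W_a / W_b = -0.4711 / -0.6369 = 0.7396.

W_a / W_b ≈ 0.740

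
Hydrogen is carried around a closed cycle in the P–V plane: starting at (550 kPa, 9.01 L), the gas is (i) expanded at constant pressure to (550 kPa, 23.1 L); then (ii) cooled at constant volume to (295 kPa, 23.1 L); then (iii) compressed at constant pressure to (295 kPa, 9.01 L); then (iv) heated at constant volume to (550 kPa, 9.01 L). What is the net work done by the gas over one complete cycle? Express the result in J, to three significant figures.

Constant-volume legs do no work.
W(i) = (550)(23.1 − 9.01) = 7750 J; W(iii) = (295)(9.01 − 23.1) = -4157 J.
W_net = 7750 − 4157 = 3593 J (the clockwise enclosed area).

W_net ≈ 3590 J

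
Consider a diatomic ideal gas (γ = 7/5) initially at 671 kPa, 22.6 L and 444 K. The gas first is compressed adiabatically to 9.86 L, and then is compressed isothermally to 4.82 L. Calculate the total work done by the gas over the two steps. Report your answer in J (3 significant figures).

W_total ≈ -30000 J

Step 1 (adiabatic): W = (P₁V₁ − P₂V₂)/(γ−1) = (15165 − 21131)/0.4 = -14916 J.
After step 1: P = 2143 kPa, V = 9.86 L, T = 618.7 K.
Step 2 (isothermal): W = P₁V₁ ln(V₂/V₁) = (21131) ln(4.82/9.86) = -15124 J.
W_total = -14916 − 15124 = -30040 J.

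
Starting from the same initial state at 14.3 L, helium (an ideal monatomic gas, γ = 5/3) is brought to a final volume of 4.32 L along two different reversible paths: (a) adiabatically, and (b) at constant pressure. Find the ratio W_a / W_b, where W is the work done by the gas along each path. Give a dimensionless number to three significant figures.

Path (a) adiabatic: W = P₁V₁(1 − (V₁/V₂)^(γ−1))/(γ−1) → W_a/(P₁V₁) = -1.832.
Path (b) isobaric: W = P₁(V₂ − V₁) → W_b/(P₁V₁) = -0.6979.
W_a / W_b = -1.832 / -0.6979 = 2.625.

W_a / W_b ≈ 2.62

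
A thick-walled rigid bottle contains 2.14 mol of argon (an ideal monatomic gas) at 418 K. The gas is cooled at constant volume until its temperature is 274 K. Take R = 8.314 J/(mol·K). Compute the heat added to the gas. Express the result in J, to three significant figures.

Q ≈ -3840 J

Constant volume ⇒ W = 0, so Q = ΔU = nCᵥΔT with Cᵥ = 3R/2 = 12.47 J/(mol·K).
ΔU = (2.14)(12.47)(274 − 418) = -3843 J.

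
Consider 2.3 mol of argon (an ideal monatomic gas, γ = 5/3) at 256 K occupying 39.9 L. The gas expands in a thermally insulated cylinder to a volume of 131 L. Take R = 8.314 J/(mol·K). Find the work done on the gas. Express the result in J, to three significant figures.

W ≈ -4020 J

Adiabatic: TV^(γ−1) = const with γ = 5/3.
T₂ = T₁ (V₁/V₂)^(γ−1) = 256 × (39.9/131)^0.667 = 256 × 0.4527 = 115.9 K.
W_by = nCᵥ(T₁ − T₂) = (2.3)(12.47)(256 − 115.9) = 4019 J.
Work on gas = −W_by = -4019 J.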